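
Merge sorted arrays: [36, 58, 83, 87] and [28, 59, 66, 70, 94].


Take 28 from B
Take 36 from A
Take 58 from A
Take 59 from B
Take 66 from B
Take 70 from B
Take 83 from A
Take 87 from A

Merged: [28, 36, 58, 59, 66, 70, 83, 87, 94]


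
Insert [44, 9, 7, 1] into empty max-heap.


Insert 44: [44]
Insert 9: [44, 9]
Insert 7: [44, 9, 7]
Insert 1: [44, 9, 7, 1]

Final heap: [44, 9, 7, 1]


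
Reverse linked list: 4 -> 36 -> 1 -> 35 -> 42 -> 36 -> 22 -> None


Step 1: curr=4, set curr.next=prev(None) | reversed so far: 4
Step 2: curr=36, set curr.next=prev(4) | reversed so far: 36 -> 4
Step 3: curr=1, set curr.next=prev(36) | reversed so far: 1 -> 36 -> 4
Step 4: curr=35, set curr.next=prev(1) | reversed so far: 35 -> 1 -> 36 -> 4
Step 5: curr=42, set curr.next=prev(35) | reversed so far: 42 -> 35 -> 1 -> 36 -> 4
Step 6: curr=36, set curr.next=prev(42) | reversed so far: 36 -> 42 -> 35 -> 1 -> 36 -> 4
Step 7: curr=22, set curr.next=prev(36) | reversed so far: 22 -> 36 -> 42 -> 35 -> 1 -> 36 -> 4

22 -> 36 -> 42 -> 35 -> 1 -> 36 -> 4 -> None


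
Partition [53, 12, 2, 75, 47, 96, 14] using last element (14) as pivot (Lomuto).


Pivot: 14
  12 <= 14: swap -> [12, 53, 2, 75, 47, 96, 14]
  2 <= 14: swap -> [12, 2, 53, 75, 47, 96, 14]
Place pivot at 2: [12, 2, 14, 75, 47, 96, 53]

Partitioned: [12, 2, 14, 75, 47, 96, 53]


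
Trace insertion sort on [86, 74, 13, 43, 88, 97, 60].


Initial: [86, 74, 13, 43, 88, 97, 60]
Insert 74: [74, 86, 13, 43, 88, 97, 60]
Insert 13: [13, 74, 86, 43, 88, 97, 60]
Insert 43: [13, 43, 74, 86, 88, 97, 60]
Insert 88: [13, 43, 74, 86, 88, 97, 60]
Insert 97: [13, 43, 74, 86, 88, 97, 60]
Insert 60: [13, 43, 60, 74, 86, 88, 97]

Sorted: [13, 43, 60, 74, 86, 88, 97]


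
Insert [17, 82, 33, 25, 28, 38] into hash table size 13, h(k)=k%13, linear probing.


Insert 17: h=4 -> slot 4
Insert 82: h=4, 1 probes -> slot 5
Insert 33: h=7 -> slot 7
Insert 25: h=12 -> slot 12
Insert 28: h=2 -> slot 2
Insert 38: h=12, 1 probes -> slot 0

Table: [38, None, 28, None, 17, 82, None, 33, None, None, None, None, 25]


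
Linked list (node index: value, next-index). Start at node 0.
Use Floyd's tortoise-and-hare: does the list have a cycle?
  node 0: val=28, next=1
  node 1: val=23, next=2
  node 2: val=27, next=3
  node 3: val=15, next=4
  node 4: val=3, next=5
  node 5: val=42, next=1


Floyd's tortoise (slow, +1) and hare (fast, +2):
  init: slow=0, fast=0
  step 1: slow=1, fast=2
  step 2: slow=2, fast=4
  step 3: slow=3, fast=1
  step 4: slow=4, fast=3
  step 5: slow=5, fast=5
  slow == fast at node 5: cycle detected

Cycle: yes


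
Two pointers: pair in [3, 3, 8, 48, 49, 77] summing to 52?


lo=0(3)+hi=5(77)=80
lo=0(3)+hi=4(49)=52

Yes: 3+49=52


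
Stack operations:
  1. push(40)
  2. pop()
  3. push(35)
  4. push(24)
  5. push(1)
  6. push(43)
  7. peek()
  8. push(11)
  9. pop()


push(40) -> [40]
pop()->40, []
push(35) -> [35]
push(24) -> [35, 24]
push(1) -> [35, 24, 1]
push(43) -> [35, 24, 1, 43]
peek()->43
push(11) -> [35, 24, 1, 43, 11]
pop()->11, [35, 24, 1, 43]

Final stack: [35, 24, 1, 43]


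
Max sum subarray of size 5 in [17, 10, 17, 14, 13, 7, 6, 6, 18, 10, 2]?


[0:5]: 71
[1:6]: 61
[2:7]: 57
[3:8]: 46
[4:9]: 50
[5:10]: 47
[6:11]: 42

Max: 71 at [0:5]


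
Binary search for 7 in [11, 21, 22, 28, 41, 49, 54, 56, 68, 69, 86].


Step 1: lo=0, hi=10, mid=5, val=49
Step 2: lo=0, hi=4, mid=2, val=22
Step 3: lo=0, hi=1, mid=0, val=11

Not found


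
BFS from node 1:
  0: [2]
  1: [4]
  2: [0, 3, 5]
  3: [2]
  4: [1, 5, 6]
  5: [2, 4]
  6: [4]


Visit 1, enqueue [4]
Visit 4, enqueue [5, 6]
Visit 5, enqueue [2]
Visit 6, enqueue []
Visit 2, enqueue [0, 3]
Visit 0, enqueue []
Visit 3, enqueue []

BFS order: [1, 4, 5, 6, 2, 0, 3]


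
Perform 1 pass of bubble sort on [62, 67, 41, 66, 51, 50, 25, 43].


Initial: [62, 67, 41, 66, 51, 50, 25, 43]
Pass 1: [62, 41, 66, 51, 50, 25, 43, 67] (6 swaps)

After 1 pass: [62, 41, 66, 51, 50, 25, 43, 67]


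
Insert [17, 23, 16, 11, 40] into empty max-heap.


Insert 17: [17]
Insert 23: [23, 17]
Insert 16: [23, 17, 16]
Insert 11: [23, 17, 16, 11]
Insert 40: [40, 23, 16, 11, 17]

Final heap: [40, 23, 16, 11, 17]


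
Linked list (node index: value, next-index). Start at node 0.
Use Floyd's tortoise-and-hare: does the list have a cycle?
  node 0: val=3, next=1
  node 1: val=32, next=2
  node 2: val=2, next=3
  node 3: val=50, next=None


Floyd's tortoise (slow, +1) and hare (fast, +2):
  init: slow=0, fast=0
  step 1: slow=1, fast=2
  step 2: fast 2->3->None, no cycle

Cycle: no


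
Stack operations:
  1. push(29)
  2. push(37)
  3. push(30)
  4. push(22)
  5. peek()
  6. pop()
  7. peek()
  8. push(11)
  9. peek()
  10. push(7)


push(29) -> [29]
push(37) -> [29, 37]
push(30) -> [29, 37, 30]
push(22) -> [29, 37, 30, 22]
peek()->22
pop()->22, [29, 37, 30]
peek()->30
push(11) -> [29, 37, 30, 11]
peek()->11
push(7) -> [29, 37, 30, 11, 7]

Final stack: [29, 37, 30, 11, 7]


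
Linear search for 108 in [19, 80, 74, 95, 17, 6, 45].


i=0: 19!=108
i=1: 80!=108
i=2: 74!=108
i=3: 95!=108
i=4: 17!=108
i=5: 6!=108
i=6: 45!=108

Not found, 7 comps


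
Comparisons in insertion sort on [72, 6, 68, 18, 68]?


Algorithm: insertion sort
Input: [72, 6, 68, 18, 68]
Sorted: [6, 18, 68, 68, 72]

8


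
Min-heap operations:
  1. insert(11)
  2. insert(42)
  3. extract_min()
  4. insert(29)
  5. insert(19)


insert(11) -> [11]
insert(42) -> [11, 42]
extract_min()->11, [42]
insert(29) -> [29, 42]
insert(19) -> [19, 42, 29]

Final heap: [19, 42, 29]


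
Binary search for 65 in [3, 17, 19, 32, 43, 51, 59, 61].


Step 1: lo=0, hi=7, mid=3, val=32
Step 2: lo=4, hi=7, mid=5, val=51
Step 3: lo=6, hi=7, mid=6, val=59
Step 4: lo=7, hi=7, mid=7, val=61

Not found


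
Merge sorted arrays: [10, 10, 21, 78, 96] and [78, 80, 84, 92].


Take 10 from A
Take 10 from A
Take 21 from A
Take 78 from A
Take 78 from B
Take 80 from B
Take 84 from B
Take 92 from B

Merged: [10, 10, 21, 78, 78, 80, 84, 92, 96]


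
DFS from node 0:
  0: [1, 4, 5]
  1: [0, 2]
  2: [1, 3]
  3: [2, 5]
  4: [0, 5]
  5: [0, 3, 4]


Visit 0, push [5, 4, 1]
Visit 1, push [2]
Visit 2, push [3]
Visit 3, push [5]
Visit 5, push [4]
Visit 4, push []

DFS order: [0, 1, 2, 3, 5, 4]


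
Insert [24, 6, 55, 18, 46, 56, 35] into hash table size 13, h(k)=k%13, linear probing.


Insert 24: h=11 -> slot 11
Insert 6: h=6 -> slot 6
Insert 55: h=3 -> slot 3
Insert 18: h=5 -> slot 5
Insert 46: h=7 -> slot 7
Insert 56: h=4 -> slot 4
Insert 35: h=9 -> slot 9

Table: [None, None, None, 55, 56, 18, 6, 46, None, 35, None, 24, None]


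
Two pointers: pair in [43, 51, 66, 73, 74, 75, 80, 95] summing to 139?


lo=0(43)+hi=7(95)=138
lo=1(51)+hi=7(95)=146
lo=1(51)+hi=6(80)=131
lo=2(66)+hi=6(80)=146
lo=2(66)+hi=5(75)=141
lo=2(66)+hi=4(74)=140
lo=2(66)+hi=3(73)=139

Yes: 66+73=139


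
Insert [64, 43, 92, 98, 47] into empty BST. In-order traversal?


Insert 64: root
Insert 43: L from 64
Insert 92: R from 64
Insert 98: R from 64 -> R from 92
Insert 47: L from 64 -> R from 43

In-order: [43, 47, 64, 92, 98]


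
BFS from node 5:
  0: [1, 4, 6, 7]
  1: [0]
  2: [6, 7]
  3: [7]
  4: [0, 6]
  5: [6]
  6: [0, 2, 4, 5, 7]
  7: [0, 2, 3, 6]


Visit 5, enqueue [6]
Visit 6, enqueue [0, 2, 4, 7]
Visit 0, enqueue [1]
Visit 2, enqueue []
Visit 4, enqueue []
Visit 7, enqueue [3]
Visit 1, enqueue []
Visit 3, enqueue []

BFS order: [5, 6, 0, 2, 4, 7, 1, 3]


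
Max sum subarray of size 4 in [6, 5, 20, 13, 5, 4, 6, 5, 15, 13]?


[0:4]: 44
[1:5]: 43
[2:6]: 42
[3:7]: 28
[4:8]: 20
[5:9]: 30
[6:10]: 39

Max: 44 at [0:4]


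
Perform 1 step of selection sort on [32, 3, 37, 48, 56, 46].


Initial: [32, 3, 37, 48, 56, 46]
Step 1: min=3 at 1
  Swap: [3, 32, 37, 48, 56, 46]

After 1 step: [3, 32, 37, 48, 56, 46]


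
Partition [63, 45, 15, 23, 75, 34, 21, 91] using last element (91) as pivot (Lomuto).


Pivot: 91
  63 <= 91: advance i (no swap)
  45 <= 91: advance i (no swap)
  15 <= 91: advance i (no swap)
  23 <= 91: advance i (no swap)
  75 <= 91: advance i (no swap)
  34 <= 91: advance i (no swap)
  21 <= 91: advance i (no swap)
Place pivot at 7: [63, 45, 15, 23, 75, 34, 21, 91]

Partitioned: [63, 45, 15, 23, 75, 34, 21, 91]


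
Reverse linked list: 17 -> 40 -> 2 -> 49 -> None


Step 1: curr=17, set curr.next=prev(None) | reversed so far: 17
Step 2: curr=40, set curr.next=prev(17) | reversed so far: 40 -> 17
Step 3: curr=2, set curr.next=prev(40) | reversed so far: 2 -> 40 -> 17
Step 4: curr=49, set curr.next=prev(2) | reversed so far: 49 -> 2 -> 40 -> 17

49 -> 2 -> 40 -> 17 -> None


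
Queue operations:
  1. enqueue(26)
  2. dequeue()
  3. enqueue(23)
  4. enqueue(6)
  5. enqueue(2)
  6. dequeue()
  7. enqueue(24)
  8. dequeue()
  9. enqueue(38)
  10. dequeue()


enqueue(26) -> [26]
dequeue()->26, []
enqueue(23) -> [23]
enqueue(6) -> [23, 6]
enqueue(2) -> [23, 6, 2]
dequeue()->23, [6, 2]
enqueue(24) -> [6, 2, 24]
dequeue()->6, [2, 24]
enqueue(38) -> [2, 24, 38]
dequeue()->2, [24, 38]

Final queue: [24, 38]


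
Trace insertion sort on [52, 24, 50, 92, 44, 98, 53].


Initial: [52, 24, 50, 92, 44, 98, 53]
Insert 24: [24, 52, 50, 92, 44, 98, 53]
Insert 50: [24, 50, 52, 92, 44, 98, 53]
Insert 92: [24, 50, 52, 92, 44, 98, 53]
Insert 44: [24, 44, 50, 52, 92, 98, 53]
Insert 98: [24, 44, 50, 52, 92, 98, 53]
Insert 53: [24, 44, 50, 52, 53, 92, 98]

Sorted: [24, 44, 50, 52, 53, 92, 98]


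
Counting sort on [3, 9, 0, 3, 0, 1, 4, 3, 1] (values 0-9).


Input: [3, 9, 0, 3, 0, 1, 4, 3, 1]
Counts: [2, 2, 0, 3, 1, 0, 0, 0, 0, 1]

Sorted: [0, 0, 1, 1, 3, 3, 3, 4, 9]


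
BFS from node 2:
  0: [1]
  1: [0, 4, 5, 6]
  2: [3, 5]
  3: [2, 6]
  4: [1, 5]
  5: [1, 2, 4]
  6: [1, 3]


Visit 2, enqueue [3, 5]
Visit 3, enqueue [6]
Visit 5, enqueue [1, 4]
Visit 6, enqueue []
Visit 1, enqueue [0]
Visit 4, enqueue []
Visit 0, enqueue []

BFS order: [2, 3, 5, 6, 1, 4, 0]


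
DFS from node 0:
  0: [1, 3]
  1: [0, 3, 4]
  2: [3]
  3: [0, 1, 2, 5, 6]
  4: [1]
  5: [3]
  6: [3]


Visit 0, push [3, 1]
Visit 1, push [4, 3]
Visit 3, push [6, 5, 2]
Visit 2, push []
Visit 5, push []
Visit 6, push []
Visit 4, push []

DFS order: [0, 1, 3, 2, 5, 6, 4]


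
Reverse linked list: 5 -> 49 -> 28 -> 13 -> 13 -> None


Step 1: curr=5, set curr.next=prev(None) | reversed so far: 5
Step 2: curr=49, set curr.next=prev(5) | reversed so far: 49 -> 5
Step 3: curr=28, set curr.next=prev(49) | reversed so far: 28 -> 49 -> 5
Step 4: curr=13, set curr.next=prev(28) | reversed so far: 13 -> 28 -> 49 -> 5
Step 5: curr=13, set curr.next=prev(13) | reversed so far: 13 -> 13 -> 28 -> 49 -> 5

13 -> 13 -> 28 -> 49 -> 5 -> None


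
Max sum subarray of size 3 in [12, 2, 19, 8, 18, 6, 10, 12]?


[0:3]: 33
[1:4]: 29
[2:5]: 45
[3:6]: 32
[4:7]: 34
[5:8]: 28

Max: 45 at [2:5]


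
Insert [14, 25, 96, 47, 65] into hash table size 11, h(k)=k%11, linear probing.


Insert 14: h=3 -> slot 3
Insert 25: h=3, 1 probes -> slot 4
Insert 96: h=8 -> slot 8
Insert 47: h=3, 2 probes -> slot 5
Insert 65: h=10 -> slot 10

Table: [None, None, None, 14, 25, 47, None, None, 96, None, 65]


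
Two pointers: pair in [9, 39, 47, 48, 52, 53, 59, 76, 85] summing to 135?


lo=0(9)+hi=8(85)=94
lo=1(39)+hi=8(85)=124
lo=2(47)+hi=8(85)=132
lo=3(48)+hi=8(85)=133
lo=4(52)+hi=8(85)=137
lo=4(52)+hi=7(76)=128
lo=5(53)+hi=7(76)=129
lo=6(59)+hi=7(76)=135

Yes: 59+76=135


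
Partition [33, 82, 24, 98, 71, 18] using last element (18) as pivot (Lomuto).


Pivot: 18
Place pivot at 0: [18, 82, 24, 98, 71, 33]

Partitioned: [18, 82, 24, 98, 71, 33]


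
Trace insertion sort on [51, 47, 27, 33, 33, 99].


Initial: [51, 47, 27, 33, 33, 99]
Insert 47: [47, 51, 27, 33, 33, 99]
Insert 27: [27, 47, 51, 33, 33, 99]
Insert 33: [27, 33, 47, 51, 33, 99]
Insert 33: [27, 33, 33, 47, 51, 99]
Insert 99: [27, 33, 33, 47, 51, 99]

Sorted: [27, 33, 33, 47, 51, 99]


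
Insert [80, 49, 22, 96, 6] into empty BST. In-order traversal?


Insert 80: root
Insert 49: L from 80
Insert 22: L from 80 -> L from 49
Insert 96: R from 80
Insert 6: L from 80 -> L from 49 -> L from 22

In-order: [6, 22, 49, 80, 96]


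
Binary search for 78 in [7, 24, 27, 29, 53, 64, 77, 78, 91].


Step 1: lo=0, hi=8, mid=4, val=53
Step 2: lo=5, hi=8, mid=6, val=77
Step 3: lo=7, hi=8, mid=7, val=78

Found at index 7


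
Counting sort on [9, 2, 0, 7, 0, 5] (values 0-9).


Input: [9, 2, 0, 7, 0, 5]
Counts: [2, 0, 1, 0, 0, 1, 0, 1, 0, 1]

Sorted: [0, 0, 2, 5, 7, 9]


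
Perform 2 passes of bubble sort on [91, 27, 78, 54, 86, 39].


Initial: [91, 27, 78, 54, 86, 39]
Pass 1: [27, 78, 54, 86, 39, 91] (5 swaps)
Pass 2: [27, 54, 78, 39, 86, 91] (2 swaps)

After 2 passes: [27, 54, 78, 39, 86, 91]


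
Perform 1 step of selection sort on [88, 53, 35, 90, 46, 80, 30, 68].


Initial: [88, 53, 35, 90, 46, 80, 30, 68]
Step 1: min=30 at 6
  Swap: [30, 53, 35, 90, 46, 80, 88, 68]

After 1 step: [30, 53, 35, 90, 46, 80, 88, 68]


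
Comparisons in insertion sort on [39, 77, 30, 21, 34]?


Algorithm: insertion sort
Input: [39, 77, 30, 21, 34]
Sorted: [21, 30, 34, 39, 77]

9


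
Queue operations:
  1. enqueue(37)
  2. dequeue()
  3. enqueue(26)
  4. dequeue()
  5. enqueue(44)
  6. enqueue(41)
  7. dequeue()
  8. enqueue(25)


enqueue(37) -> [37]
dequeue()->37, []
enqueue(26) -> [26]
dequeue()->26, []
enqueue(44) -> [44]
enqueue(41) -> [44, 41]
dequeue()->44, [41]
enqueue(25) -> [41, 25]

Final queue: [41, 25]


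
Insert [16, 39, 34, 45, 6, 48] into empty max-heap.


Insert 16: [16]
Insert 39: [39, 16]
Insert 34: [39, 16, 34]
Insert 45: [45, 39, 34, 16]
Insert 6: [45, 39, 34, 16, 6]
Insert 48: [48, 39, 45, 16, 6, 34]

Final heap: [48, 39, 45, 16, 6, 34]


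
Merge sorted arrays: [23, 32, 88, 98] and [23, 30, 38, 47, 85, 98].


Take 23 from A
Take 23 from B
Take 30 from B
Take 32 from A
Take 38 from B
Take 47 from B
Take 85 from B
Take 88 from A
Take 98 from A

Merged: [23, 23, 30, 32, 38, 47, 85, 88, 98, 98]


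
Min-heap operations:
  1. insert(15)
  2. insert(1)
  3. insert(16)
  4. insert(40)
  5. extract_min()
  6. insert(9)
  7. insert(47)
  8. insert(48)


insert(15) -> [15]
insert(1) -> [1, 15]
insert(16) -> [1, 15, 16]
insert(40) -> [1, 15, 16, 40]
extract_min()->1, [15, 40, 16]
insert(9) -> [9, 15, 16, 40]
insert(47) -> [9, 15, 16, 40, 47]
insert(48) -> [9, 15, 16, 40, 47, 48]

Final heap: [9, 15, 16, 40, 47, 48]


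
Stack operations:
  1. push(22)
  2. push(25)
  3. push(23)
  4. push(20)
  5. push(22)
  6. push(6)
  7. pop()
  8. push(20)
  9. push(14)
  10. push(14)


push(22) -> [22]
push(25) -> [22, 25]
push(23) -> [22, 25, 23]
push(20) -> [22, 25, 23, 20]
push(22) -> [22, 25, 23, 20, 22]
push(6) -> [22, 25, 23, 20, 22, 6]
pop()->6, [22, 25, 23, 20, 22]
push(20) -> [22, 25, 23, 20, 22, 20]
push(14) -> [22, 25, 23, 20, 22, 20, 14]
push(14) -> [22, 25, 23, 20, 22, 20, 14, 14]

Final stack: [22, 25, 23, 20, 22, 20, 14, 14]


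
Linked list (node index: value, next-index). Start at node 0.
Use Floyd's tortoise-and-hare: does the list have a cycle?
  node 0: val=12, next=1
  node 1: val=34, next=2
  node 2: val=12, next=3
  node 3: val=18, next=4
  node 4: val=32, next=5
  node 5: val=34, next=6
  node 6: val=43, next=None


Floyd's tortoise (slow, +1) and hare (fast, +2):
  init: slow=0, fast=0
  step 1: slow=1, fast=2
  step 2: slow=2, fast=4
  step 3: slow=3, fast=6
  step 4: fast -> None, no cycle

Cycle: no


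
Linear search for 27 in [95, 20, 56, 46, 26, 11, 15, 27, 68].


i=0: 95!=27
i=1: 20!=27
i=2: 56!=27
i=3: 46!=27
i=4: 26!=27
i=5: 11!=27
i=6: 15!=27
i=7: 27==27 found!

Found at 7, 8 comps


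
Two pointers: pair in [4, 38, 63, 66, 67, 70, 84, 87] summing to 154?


lo=0(4)+hi=7(87)=91
lo=1(38)+hi=7(87)=125
lo=2(63)+hi=7(87)=150
lo=3(66)+hi=7(87)=153
lo=4(67)+hi=7(87)=154

Yes: 67+87=154


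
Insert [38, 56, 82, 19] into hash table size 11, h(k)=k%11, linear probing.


Insert 38: h=5 -> slot 5
Insert 56: h=1 -> slot 1
Insert 82: h=5, 1 probes -> slot 6
Insert 19: h=8 -> slot 8

Table: [None, 56, None, None, None, 38, 82, None, 19, None, None]


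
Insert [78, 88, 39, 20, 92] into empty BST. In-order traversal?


Insert 78: root
Insert 88: R from 78
Insert 39: L from 78
Insert 20: L from 78 -> L from 39
Insert 92: R from 78 -> R from 88

In-order: [20, 39, 78, 88, 92]


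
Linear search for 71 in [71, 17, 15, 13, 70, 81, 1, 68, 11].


i=0: 71==71 found!

Found at 0, 1 comps


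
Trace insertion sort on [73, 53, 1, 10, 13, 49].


Initial: [73, 53, 1, 10, 13, 49]
Insert 53: [53, 73, 1, 10, 13, 49]
Insert 1: [1, 53, 73, 10, 13, 49]
Insert 10: [1, 10, 53, 73, 13, 49]
Insert 13: [1, 10, 13, 53, 73, 49]
Insert 49: [1, 10, 13, 49, 53, 73]

Sorted: [1, 10, 13, 49, 53, 73]


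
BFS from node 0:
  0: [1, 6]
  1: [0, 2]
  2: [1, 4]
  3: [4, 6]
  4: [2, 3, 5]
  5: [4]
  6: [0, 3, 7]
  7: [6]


Visit 0, enqueue [1, 6]
Visit 1, enqueue [2]
Visit 6, enqueue [3, 7]
Visit 2, enqueue [4]
Visit 3, enqueue []
Visit 7, enqueue []
Visit 4, enqueue [5]
Visit 5, enqueue []

BFS order: [0, 1, 6, 2, 3, 7, 4, 5]


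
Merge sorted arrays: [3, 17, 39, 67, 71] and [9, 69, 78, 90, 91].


Take 3 from A
Take 9 from B
Take 17 from A
Take 39 from A
Take 67 from A
Take 69 from B
Take 71 from A

Merged: [3, 9, 17, 39, 67, 69, 71, 78, 90, 91]


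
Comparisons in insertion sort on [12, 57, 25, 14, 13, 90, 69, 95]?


Algorithm: insertion sort
Input: [12, 57, 25, 14, 13, 90, 69, 95]
Sorted: [12, 13, 14, 25, 57, 69, 90, 95]

14


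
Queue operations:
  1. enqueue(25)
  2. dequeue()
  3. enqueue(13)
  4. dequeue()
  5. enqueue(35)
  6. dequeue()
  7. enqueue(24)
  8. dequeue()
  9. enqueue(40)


enqueue(25) -> [25]
dequeue()->25, []
enqueue(13) -> [13]
dequeue()->13, []
enqueue(35) -> [35]
dequeue()->35, []
enqueue(24) -> [24]
dequeue()->24, []
enqueue(40) -> [40]

Final queue: [40]


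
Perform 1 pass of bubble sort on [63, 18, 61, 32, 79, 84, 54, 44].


Initial: [63, 18, 61, 32, 79, 84, 54, 44]
Pass 1: [18, 61, 32, 63, 79, 54, 44, 84] (5 swaps)

After 1 pass: [18, 61, 32, 63, 79, 54, 44, 84]


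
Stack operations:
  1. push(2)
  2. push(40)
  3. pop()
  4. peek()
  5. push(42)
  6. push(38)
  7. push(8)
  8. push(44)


push(2) -> [2]
push(40) -> [2, 40]
pop()->40, [2]
peek()->2
push(42) -> [2, 42]
push(38) -> [2, 42, 38]
push(8) -> [2, 42, 38, 8]
push(44) -> [2, 42, 38, 8, 44]

Final stack: [2, 42, 38, 8, 44]


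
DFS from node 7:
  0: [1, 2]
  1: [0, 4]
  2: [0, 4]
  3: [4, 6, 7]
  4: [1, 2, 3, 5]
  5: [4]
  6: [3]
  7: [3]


Visit 7, push [3]
Visit 3, push [6, 4]
Visit 4, push [5, 2, 1]
Visit 1, push [0]
Visit 0, push [2]
Visit 2, push []
Visit 5, push []
Visit 6, push []

DFS order: [7, 3, 4, 1, 0, 2, 5, 6]


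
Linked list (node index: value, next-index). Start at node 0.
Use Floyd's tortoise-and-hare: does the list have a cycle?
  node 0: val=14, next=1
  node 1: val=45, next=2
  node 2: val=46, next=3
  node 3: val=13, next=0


Floyd's tortoise (slow, +1) and hare (fast, +2):
  init: slow=0, fast=0
  step 1: slow=1, fast=2
  step 2: slow=2, fast=0
  step 3: slow=3, fast=2
  step 4: slow=0, fast=0
  slow == fast at node 0: cycle detected

Cycle: yes


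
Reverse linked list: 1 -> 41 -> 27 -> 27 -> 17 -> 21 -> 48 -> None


Step 1: curr=1, set curr.next=prev(None) | reversed so far: 1
Step 2: curr=41, set curr.next=prev(1) | reversed so far: 41 -> 1
Step 3: curr=27, set curr.next=prev(41) | reversed so far: 27 -> 41 -> 1
Step 4: curr=27, set curr.next=prev(27) | reversed so far: 27 -> 27 -> 41 -> 1
Step 5: curr=17, set curr.next=prev(27) | reversed so far: 17 -> 27 -> 27 -> 41 -> 1
Step 6: curr=21, set curr.next=prev(17) | reversed so far: 21 -> 17 -> 27 -> 27 -> 41 -> 1
Step 7: curr=48, set curr.next=prev(21) | reversed so far: 48 -> 21 -> 17 -> 27 -> 27 -> 41 -> 1

48 -> 21 -> 17 -> 27 -> 27 -> 41 -> 1 -> None


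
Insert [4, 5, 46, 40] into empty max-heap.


Insert 4: [4]
Insert 5: [5, 4]
Insert 46: [46, 4, 5]
Insert 40: [46, 40, 5, 4]

Final heap: [46, 40, 5, 4]


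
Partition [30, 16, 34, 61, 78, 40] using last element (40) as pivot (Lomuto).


Pivot: 40
  30 <= 40: advance i (no swap)
  16 <= 40: advance i (no swap)
  34 <= 40: advance i (no swap)
Place pivot at 3: [30, 16, 34, 40, 78, 61]

Partitioned: [30, 16, 34, 40, 78, 61]


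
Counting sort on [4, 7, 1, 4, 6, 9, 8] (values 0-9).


Input: [4, 7, 1, 4, 6, 9, 8]
Counts: [0, 1, 0, 0, 2, 0, 1, 1, 1, 1]

Sorted: [1, 4, 4, 6, 7, 8, 9]


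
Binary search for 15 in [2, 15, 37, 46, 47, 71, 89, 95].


Step 1: lo=0, hi=7, mid=3, val=46
Step 2: lo=0, hi=2, mid=1, val=15

Found at index 1


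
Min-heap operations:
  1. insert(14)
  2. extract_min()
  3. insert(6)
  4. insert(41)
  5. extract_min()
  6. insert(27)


insert(14) -> [14]
extract_min()->14, []
insert(6) -> [6]
insert(41) -> [6, 41]
extract_min()->6, [41]
insert(27) -> [27, 41]

Final heap: [27, 41]


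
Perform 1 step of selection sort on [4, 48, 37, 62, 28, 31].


Initial: [4, 48, 37, 62, 28, 31]
Step 1: min=4 at 0
  Swap: [4, 48, 37, 62, 28, 31]

After 1 step: [4, 48, 37, 62, 28, 31]


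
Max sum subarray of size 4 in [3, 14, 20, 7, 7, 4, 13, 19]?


[0:4]: 44
[1:5]: 48
[2:6]: 38
[3:7]: 31
[4:8]: 43

Max: 48 at [1:5]


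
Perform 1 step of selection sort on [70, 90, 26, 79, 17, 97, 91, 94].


Initial: [70, 90, 26, 79, 17, 97, 91, 94]
Step 1: min=17 at 4
  Swap: [17, 90, 26, 79, 70, 97, 91, 94]

After 1 step: [17, 90, 26, 79, 70, 97, 91, 94]


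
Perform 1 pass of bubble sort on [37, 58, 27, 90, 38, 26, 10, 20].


Initial: [37, 58, 27, 90, 38, 26, 10, 20]
Pass 1: [37, 27, 58, 38, 26, 10, 20, 90] (5 swaps)

After 1 pass: [37, 27, 58, 38, 26, 10, 20, 90]


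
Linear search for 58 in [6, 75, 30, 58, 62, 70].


i=0: 6!=58
i=1: 75!=58
i=2: 30!=58
i=3: 58==58 found!

Found at 3, 4 comps


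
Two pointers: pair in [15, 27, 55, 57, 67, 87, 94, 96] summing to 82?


lo=0(15)+hi=7(96)=111
lo=0(15)+hi=6(94)=109
lo=0(15)+hi=5(87)=102
lo=0(15)+hi=4(67)=82

Yes: 15+67=82


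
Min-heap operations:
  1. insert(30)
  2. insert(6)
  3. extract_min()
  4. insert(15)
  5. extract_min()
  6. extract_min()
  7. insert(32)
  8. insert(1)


insert(30) -> [30]
insert(6) -> [6, 30]
extract_min()->6, [30]
insert(15) -> [15, 30]
extract_min()->15, [30]
extract_min()->30, []
insert(32) -> [32]
insert(1) -> [1, 32]

Final heap: [1, 32]


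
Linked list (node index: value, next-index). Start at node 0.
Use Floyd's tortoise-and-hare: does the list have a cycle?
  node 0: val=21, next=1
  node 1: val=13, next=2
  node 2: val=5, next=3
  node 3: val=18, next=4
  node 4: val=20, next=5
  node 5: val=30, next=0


Floyd's tortoise (slow, +1) and hare (fast, +2):
  init: slow=0, fast=0
  step 1: slow=1, fast=2
  step 2: slow=2, fast=4
  step 3: slow=3, fast=0
  step 4: slow=4, fast=2
  step 5: slow=5, fast=4
  step 6: slow=0, fast=0
  slow == fast at node 0: cycle detected

Cycle: yes


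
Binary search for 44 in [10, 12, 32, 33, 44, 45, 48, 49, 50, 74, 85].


Step 1: lo=0, hi=10, mid=5, val=45
Step 2: lo=0, hi=4, mid=2, val=32
Step 3: lo=3, hi=4, mid=3, val=33
Step 4: lo=4, hi=4, mid=4, val=44

Found at index 4


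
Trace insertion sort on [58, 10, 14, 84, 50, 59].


Initial: [58, 10, 14, 84, 50, 59]
Insert 10: [10, 58, 14, 84, 50, 59]
Insert 14: [10, 14, 58, 84, 50, 59]
Insert 84: [10, 14, 58, 84, 50, 59]
Insert 50: [10, 14, 50, 58, 84, 59]
Insert 59: [10, 14, 50, 58, 59, 84]

Sorted: [10, 14, 50, 58, 59, 84]


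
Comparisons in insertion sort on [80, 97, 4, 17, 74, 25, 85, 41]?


Algorithm: insertion sort
Input: [80, 97, 4, 17, 74, 25, 85, 41]
Sorted: [4, 17, 25, 41, 74, 80, 85, 97]

20


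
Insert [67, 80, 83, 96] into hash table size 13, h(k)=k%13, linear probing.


Insert 67: h=2 -> slot 2
Insert 80: h=2, 1 probes -> slot 3
Insert 83: h=5 -> slot 5
Insert 96: h=5, 1 probes -> slot 6

Table: [None, None, 67, 80, None, 83, 96, None, None, None, None, None, None]


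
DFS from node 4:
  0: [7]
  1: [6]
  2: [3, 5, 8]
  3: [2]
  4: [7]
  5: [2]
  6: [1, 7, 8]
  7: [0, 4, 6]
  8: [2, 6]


Visit 4, push [7]
Visit 7, push [6, 0]
Visit 0, push []
Visit 6, push [8, 1]
Visit 1, push []
Visit 8, push [2]
Visit 2, push [5, 3]
Visit 3, push []
Visit 5, push []

DFS order: [4, 7, 0, 6, 1, 8, 2, 3, 5]


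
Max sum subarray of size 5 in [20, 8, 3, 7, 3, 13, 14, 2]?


[0:5]: 41
[1:6]: 34
[2:7]: 40
[3:8]: 39

Max: 41 at [0:5]


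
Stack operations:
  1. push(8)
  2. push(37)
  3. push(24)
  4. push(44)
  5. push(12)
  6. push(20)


push(8) -> [8]
push(37) -> [8, 37]
push(24) -> [8, 37, 24]
push(44) -> [8, 37, 24, 44]
push(12) -> [8, 37, 24, 44, 12]
push(20) -> [8, 37, 24, 44, 12, 20]

Final stack: [8, 37, 24, 44, 12, 20]


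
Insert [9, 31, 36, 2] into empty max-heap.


Insert 9: [9]
Insert 31: [31, 9]
Insert 36: [36, 9, 31]
Insert 2: [36, 9, 31, 2]

Final heap: [36, 9, 31, 2]


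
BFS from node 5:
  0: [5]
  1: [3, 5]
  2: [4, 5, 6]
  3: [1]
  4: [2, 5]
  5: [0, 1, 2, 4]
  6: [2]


Visit 5, enqueue [0, 1, 2, 4]
Visit 0, enqueue []
Visit 1, enqueue [3]
Visit 2, enqueue [6]
Visit 4, enqueue []
Visit 3, enqueue []
Visit 6, enqueue []

BFS order: [5, 0, 1, 2, 4, 3, 6]


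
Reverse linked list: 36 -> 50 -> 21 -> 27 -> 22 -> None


Step 1: curr=36, set curr.next=prev(None) | reversed so far: 36
Step 2: curr=50, set curr.next=prev(36) | reversed so far: 50 -> 36
Step 3: curr=21, set curr.next=prev(50) | reversed so far: 21 -> 50 -> 36
Step 4: curr=27, set curr.next=prev(21) | reversed so far: 27 -> 21 -> 50 -> 36
Step 5: curr=22, set curr.next=prev(27) | reversed so far: 22 -> 27 -> 21 -> 50 -> 36

22 -> 27 -> 21 -> 50 -> 36 -> None


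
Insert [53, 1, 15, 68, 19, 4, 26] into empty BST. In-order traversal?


Insert 53: root
Insert 1: L from 53
Insert 15: L from 53 -> R from 1
Insert 68: R from 53
Insert 19: L from 53 -> R from 1 -> R from 15
Insert 4: L from 53 -> R from 1 -> L from 15
Insert 26: L from 53 -> R from 1 -> R from 15 -> R from 19

In-order: [1, 4, 15, 19, 26, 53, 68]


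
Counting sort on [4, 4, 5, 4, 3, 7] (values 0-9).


Input: [4, 4, 5, 4, 3, 7]
Counts: [0, 0, 0, 1, 3, 1, 0, 1, 0, 0]

Sorted: [3, 4, 4, 4, 5, 7]


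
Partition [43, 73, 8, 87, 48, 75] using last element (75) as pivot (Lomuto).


Pivot: 75
  43 <= 75: advance i (no swap)
  73 <= 75: advance i (no swap)
  8 <= 75: advance i (no swap)
  48 <= 75: swap -> [43, 73, 8, 48, 87, 75]
Place pivot at 4: [43, 73, 8, 48, 75, 87]

Partitioned: [43, 73, 8, 48, 75, 87]


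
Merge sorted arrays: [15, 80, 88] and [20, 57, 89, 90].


Take 15 from A
Take 20 from B
Take 57 from B
Take 80 from A
Take 88 from A

Merged: [15, 20, 57, 80, 88, 89, 90]


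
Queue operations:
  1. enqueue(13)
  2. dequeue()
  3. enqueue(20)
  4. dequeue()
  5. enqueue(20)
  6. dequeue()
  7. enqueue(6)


enqueue(13) -> [13]
dequeue()->13, []
enqueue(20) -> [20]
dequeue()->20, []
enqueue(20) -> [20]
dequeue()->20, []
enqueue(6) -> [6]

Final queue: [6]


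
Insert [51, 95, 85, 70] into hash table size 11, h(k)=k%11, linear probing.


Insert 51: h=7 -> slot 7
Insert 95: h=7, 1 probes -> slot 8
Insert 85: h=8, 1 probes -> slot 9
Insert 70: h=4 -> slot 4

Table: [None, None, None, None, 70, None, None, 51, 95, 85, None]


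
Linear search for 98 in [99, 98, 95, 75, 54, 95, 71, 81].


i=0: 99!=98
i=1: 98==98 found!

Found at 1, 2 comps


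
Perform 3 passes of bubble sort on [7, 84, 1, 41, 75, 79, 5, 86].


Initial: [7, 84, 1, 41, 75, 79, 5, 86]
Pass 1: [7, 1, 41, 75, 79, 5, 84, 86] (5 swaps)
Pass 2: [1, 7, 41, 75, 5, 79, 84, 86] (2 swaps)
Pass 3: [1, 7, 41, 5, 75, 79, 84, 86] (1 swaps)

After 3 passes: [1, 7, 41, 5, 75, 79, 84, 86]


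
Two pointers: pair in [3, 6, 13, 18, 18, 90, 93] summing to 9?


lo=0(3)+hi=6(93)=96
lo=0(3)+hi=5(90)=93
lo=0(3)+hi=4(18)=21
lo=0(3)+hi=3(18)=21
lo=0(3)+hi=2(13)=16
lo=0(3)+hi=1(6)=9

Yes: 3+6=9


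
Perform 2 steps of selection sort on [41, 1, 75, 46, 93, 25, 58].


Initial: [41, 1, 75, 46, 93, 25, 58]
Step 1: min=1 at 1
  Swap: [1, 41, 75, 46, 93, 25, 58]
Step 2: min=25 at 5
  Swap: [1, 25, 75, 46, 93, 41, 58]

After 2 steps: [1, 25, 75, 46, 93, 41, 58]


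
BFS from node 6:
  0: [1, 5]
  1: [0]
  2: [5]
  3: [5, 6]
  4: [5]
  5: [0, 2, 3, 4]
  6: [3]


Visit 6, enqueue [3]
Visit 3, enqueue [5]
Visit 5, enqueue [0, 2, 4]
Visit 0, enqueue [1]
Visit 2, enqueue []
Visit 4, enqueue []
Visit 1, enqueue []

BFS order: [6, 3, 5, 0, 2, 4, 1]


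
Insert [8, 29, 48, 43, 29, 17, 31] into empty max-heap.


Insert 8: [8]
Insert 29: [29, 8]
Insert 48: [48, 8, 29]
Insert 43: [48, 43, 29, 8]
Insert 29: [48, 43, 29, 8, 29]
Insert 17: [48, 43, 29, 8, 29, 17]
Insert 31: [48, 43, 31, 8, 29, 17, 29]

Final heap: [48, 43, 31, 8, 29, 17, 29]


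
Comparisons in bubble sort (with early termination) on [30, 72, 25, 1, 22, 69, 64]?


Algorithm: bubble sort (with early termination)
Input: [30, 72, 25, 1, 22, 69, 64]
Sorted: [1, 22, 25, 30, 64, 69, 72]

18


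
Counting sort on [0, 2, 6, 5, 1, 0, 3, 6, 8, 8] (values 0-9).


Input: [0, 2, 6, 5, 1, 0, 3, 6, 8, 8]
Counts: [2, 1, 1, 1, 0, 1, 2, 0, 2, 0]

Sorted: [0, 0, 1, 2, 3, 5, 6, 6, 8, 8]


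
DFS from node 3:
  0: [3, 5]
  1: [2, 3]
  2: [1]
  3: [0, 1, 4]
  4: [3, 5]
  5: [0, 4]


Visit 3, push [4, 1, 0]
Visit 0, push [5]
Visit 5, push [4]
Visit 4, push []
Visit 1, push [2]
Visit 2, push []

DFS order: [3, 0, 5, 4, 1, 2]


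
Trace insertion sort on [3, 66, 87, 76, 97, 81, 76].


Initial: [3, 66, 87, 76, 97, 81, 76]
Insert 66: [3, 66, 87, 76, 97, 81, 76]
Insert 87: [3, 66, 87, 76, 97, 81, 76]
Insert 76: [3, 66, 76, 87, 97, 81, 76]
Insert 97: [3, 66, 76, 87, 97, 81, 76]
Insert 81: [3, 66, 76, 81, 87, 97, 76]
Insert 76: [3, 66, 76, 76, 81, 87, 97]

Sorted: [3, 66, 76, 76, 81, 87, 97]


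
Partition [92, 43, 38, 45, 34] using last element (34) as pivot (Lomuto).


Pivot: 34
Place pivot at 0: [34, 43, 38, 45, 92]

Partitioned: [34, 43, 38, 45, 92]


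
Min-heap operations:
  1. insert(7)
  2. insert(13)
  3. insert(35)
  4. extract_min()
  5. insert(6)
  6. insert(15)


insert(7) -> [7]
insert(13) -> [7, 13]
insert(35) -> [7, 13, 35]
extract_min()->7, [13, 35]
insert(6) -> [6, 35, 13]
insert(15) -> [6, 15, 13, 35]

Final heap: [6, 15, 13, 35]


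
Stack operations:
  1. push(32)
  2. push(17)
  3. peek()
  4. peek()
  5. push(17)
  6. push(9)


push(32) -> [32]
push(17) -> [32, 17]
peek()->17
peek()->17
push(17) -> [32, 17, 17]
push(9) -> [32, 17, 17, 9]

Final stack: [32, 17, 17, 9]


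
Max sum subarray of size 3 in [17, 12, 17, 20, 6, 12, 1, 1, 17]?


[0:3]: 46
[1:4]: 49
[2:5]: 43
[3:6]: 38
[4:7]: 19
[5:8]: 14
[6:9]: 19

Max: 49 at [1:4]


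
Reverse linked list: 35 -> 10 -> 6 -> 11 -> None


Step 1: curr=35, set curr.next=prev(None) | reversed so far: 35
Step 2: curr=10, set curr.next=prev(35) | reversed so far: 10 -> 35
Step 3: curr=6, set curr.next=prev(10) | reversed so far: 6 -> 10 -> 35
Step 4: curr=11, set curr.next=prev(6) | reversed so far: 11 -> 6 -> 10 -> 35

11 -> 6 -> 10 -> 35 -> None


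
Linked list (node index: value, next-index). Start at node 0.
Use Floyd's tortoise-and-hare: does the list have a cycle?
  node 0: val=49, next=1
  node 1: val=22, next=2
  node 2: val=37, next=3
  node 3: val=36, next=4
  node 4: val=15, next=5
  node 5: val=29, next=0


Floyd's tortoise (slow, +1) and hare (fast, +2):
  init: slow=0, fast=0
  step 1: slow=1, fast=2
  step 2: slow=2, fast=4
  step 3: slow=3, fast=0
  step 4: slow=4, fast=2
  step 5: slow=5, fast=4
  step 6: slow=0, fast=0
  slow == fast at node 0: cycle detected

Cycle: yes


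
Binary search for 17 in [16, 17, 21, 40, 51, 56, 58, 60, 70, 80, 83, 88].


Step 1: lo=0, hi=11, mid=5, val=56
Step 2: lo=0, hi=4, mid=2, val=21
Step 3: lo=0, hi=1, mid=0, val=16
Step 4: lo=1, hi=1, mid=1, val=17

Found at index 1


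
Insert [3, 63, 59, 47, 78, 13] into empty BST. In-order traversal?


Insert 3: root
Insert 63: R from 3
Insert 59: R from 3 -> L from 63
Insert 47: R from 3 -> L from 63 -> L from 59
Insert 78: R from 3 -> R from 63
Insert 13: R from 3 -> L from 63 -> L from 59 -> L from 47

In-order: [3, 13, 47, 59, 63, 78]


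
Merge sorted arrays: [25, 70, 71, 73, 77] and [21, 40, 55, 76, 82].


Take 21 from B
Take 25 from A
Take 40 from B
Take 55 from B
Take 70 from A
Take 71 from A
Take 73 from A
Take 76 from B
Take 77 from A

Merged: [21, 25, 40, 55, 70, 71, 73, 76, 77, 82]


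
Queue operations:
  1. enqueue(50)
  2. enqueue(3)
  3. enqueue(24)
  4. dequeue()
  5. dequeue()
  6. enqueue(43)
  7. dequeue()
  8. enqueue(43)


enqueue(50) -> [50]
enqueue(3) -> [50, 3]
enqueue(24) -> [50, 3, 24]
dequeue()->50, [3, 24]
dequeue()->3, [24]
enqueue(43) -> [24, 43]
dequeue()->24, [43]
enqueue(43) -> [43, 43]

Final queue: [43, 43]


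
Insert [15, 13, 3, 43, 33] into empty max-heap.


Insert 15: [15]
Insert 13: [15, 13]
Insert 3: [15, 13, 3]
Insert 43: [43, 15, 3, 13]
Insert 33: [43, 33, 3, 13, 15]

Final heap: [43, 33, 3, 13, 15]


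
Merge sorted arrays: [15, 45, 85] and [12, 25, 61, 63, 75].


Take 12 from B
Take 15 from A
Take 25 from B
Take 45 from A
Take 61 from B
Take 63 from B
Take 75 from B

Merged: [12, 15, 25, 45, 61, 63, 75, 85]


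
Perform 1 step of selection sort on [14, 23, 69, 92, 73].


Initial: [14, 23, 69, 92, 73]
Step 1: min=14 at 0
  Swap: [14, 23, 69, 92, 73]

After 1 step: [14, 23, 69, 92, 73]


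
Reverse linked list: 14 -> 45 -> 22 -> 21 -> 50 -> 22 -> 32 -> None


Step 1: curr=14, set curr.next=prev(None) | reversed so far: 14
Step 2: curr=45, set curr.next=prev(14) | reversed so far: 45 -> 14
Step 3: curr=22, set curr.next=prev(45) | reversed so far: 22 -> 45 -> 14
Step 4: curr=21, set curr.next=prev(22) | reversed so far: 21 -> 22 -> 45 -> 14
Step 5: curr=50, set curr.next=prev(21) | reversed so far: 50 -> 21 -> 22 -> 45 -> 14
Step 6: curr=22, set curr.next=prev(50) | reversed so far: 22 -> 50 -> 21 -> 22 -> 45 -> 14
Step 7: curr=32, set curr.next=prev(22) | reversed so far: 32 -> 22 -> 50 -> 21 -> 22 -> 45 -> 14

32 -> 22 -> 50 -> 21 -> 22 -> 45 -> 14 -> None


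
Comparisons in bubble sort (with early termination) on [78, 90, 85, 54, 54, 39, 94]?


Algorithm: bubble sort (with early termination)
Input: [78, 90, 85, 54, 54, 39, 94]
Sorted: [39, 54, 54, 78, 85, 90, 94]

21


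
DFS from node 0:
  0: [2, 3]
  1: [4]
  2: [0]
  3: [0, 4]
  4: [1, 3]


Visit 0, push [3, 2]
Visit 2, push []
Visit 3, push [4]
Visit 4, push [1]
Visit 1, push []

DFS order: [0, 2, 3, 4, 1]


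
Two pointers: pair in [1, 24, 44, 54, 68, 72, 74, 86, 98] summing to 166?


lo=0(1)+hi=8(98)=99
lo=1(24)+hi=8(98)=122
lo=2(44)+hi=8(98)=142
lo=3(54)+hi=8(98)=152
lo=4(68)+hi=8(98)=166

Yes: 68+98=166


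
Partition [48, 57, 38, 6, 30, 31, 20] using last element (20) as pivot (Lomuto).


Pivot: 20
  6 <= 20: swap -> [6, 57, 38, 48, 30, 31, 20]
Place pivot at 1: [6, 20, 38, 48, 30, 31, 57]

Partitioned: [6, 20, 38, 48, 30, 31, 57]


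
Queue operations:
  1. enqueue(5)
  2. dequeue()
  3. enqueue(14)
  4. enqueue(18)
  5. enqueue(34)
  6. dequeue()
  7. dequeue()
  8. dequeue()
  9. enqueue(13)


enqueue(5) -> [5]
dequeue()->5, []
enqueue(14) -> [14]
enqueue(18) -> [14, 18]
enqueue(34) -> [14, 18, 34]
dequeue()->14, [18, 34]
dequeue()->18, [34]
dequeue()->34, []
enqueue(13) -> [13]

Final queue: [13]


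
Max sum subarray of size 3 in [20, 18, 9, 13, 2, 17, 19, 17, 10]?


[0:3]: 47
[1:4]: 40
[2:5]: 24
[3:6]: 32
[4:7]: 38
[5:8]: 53
[6:9]: 46

Max: 53 at [5:8]


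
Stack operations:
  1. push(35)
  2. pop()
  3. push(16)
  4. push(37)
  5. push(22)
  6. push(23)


push(35) -> [35]
pop()->35, []
push(16) -> [16]
push(37) -> [16, 37]
push(22) -> [16, 37, 22]
push(23) -> [16, 37, 22, 23]

Final stack: [16, 37, 22, 23]


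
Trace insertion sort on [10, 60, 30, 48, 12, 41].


Initial: [10, 60, 30, 48, 12, 41]
Insert 60: [10, 60, 30, 48, 12, 41]
Insert 30: [10, 30, 60, 48, 12, 41]
Insert 48: [10, 30, 48, 60, 12, 41]
Insert 12: [10, 12, 30, 48, 60, 41]
Insert 41: [10, 12, 30, 41, 48, 60]

Sorted: [10, 12, 30, 41, 48, 60]


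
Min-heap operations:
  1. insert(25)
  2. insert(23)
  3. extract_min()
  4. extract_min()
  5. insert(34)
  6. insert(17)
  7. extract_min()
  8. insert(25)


insert(25) -> [25]
insert(23) -> [23, 25]
extract_min()->23, [25]
extract_min()->25, []
insert(34) -> [34]
insert(17) -> [17, 34]
extract_min()->17, [34]
insert(25) -> [25, 34]

Final heap: [25, 34]


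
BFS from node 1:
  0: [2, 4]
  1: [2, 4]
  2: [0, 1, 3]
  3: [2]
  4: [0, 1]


Visit 1, enqueue [2, 4]
Visit 2, enqueue [0, 3]
Visit 4, enqueue []
Visit 0, enqueue []
Visit 3, enqueue []

BFS order: [1, 2, 4, 0, 3]


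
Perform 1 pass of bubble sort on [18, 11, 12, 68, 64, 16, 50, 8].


Initial: [18, 11, 12, 68, 64, 16, 50, 8]
Pass 1: [11, 12, 18, 64, 16, 50, 8, 68] (6 swaps)

After 1 pass: [11, 12, 18, 64, 16, 50, 8, 68]


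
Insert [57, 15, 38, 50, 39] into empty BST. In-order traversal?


Insert 57: root
Insert 15: L from 57
Insert 38: L from 57 -> R from 15
Insert 50: L from 57 -> R from 15 -> R from 38
Insert 39: L from 57 -> R from 15 -> R from 38 -> L from 50

In-order: [15, 38, 39, 50, 57]


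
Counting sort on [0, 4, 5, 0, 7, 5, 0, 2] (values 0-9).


Input: [0, 4, 5, 0, 7, 5, 0, 2]
Counts: [3, 0, 1, 0, 1, 2, 0, 1, 0, 0]

Sorted: [0, 0, 0, 2, 4, 5, 5, 7]


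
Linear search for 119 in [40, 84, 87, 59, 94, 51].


i=0: 40!=119
i=1: 84!=119
i=2: 87!=119
i=3: 59!=119
i=4: 94!=119
i=5: 51!=119

Not found, 6 comps


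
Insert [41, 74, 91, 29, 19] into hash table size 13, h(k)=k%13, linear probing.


Insert 41: h=2 -> slot 2
Insert 74: h=9 -> slot 9
Insert 91: h=0 -> slot 0
Insert 29: h=3 -> slot 3
Insert 19: h=6 -> slot 6

Table: [91, None, 41, 29, None, None, 19, None, None, 74, None, None, None]


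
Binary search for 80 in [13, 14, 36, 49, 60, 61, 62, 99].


Step 1: lo=0, hi=7, mid=3, val=49
Step 2: lo=4, hi=7, mid=5, val=61
Step 3: lo=6, hi=7, mid=6, val=62
Step 4: lo=7, hi=7, mid=7, val=99

Not found


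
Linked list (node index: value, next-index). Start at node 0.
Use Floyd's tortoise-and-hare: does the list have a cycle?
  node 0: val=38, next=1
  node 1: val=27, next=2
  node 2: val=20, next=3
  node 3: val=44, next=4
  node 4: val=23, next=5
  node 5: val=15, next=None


Floyd's tortoise (slow, +1) and hare (fast, +2):
  init: slow=0, fast=0
  step 1: slow=1, fast=2
  step 2: slow=2, fast=4
  step 3: fast 4->5->None, no cycle

Cycle: no


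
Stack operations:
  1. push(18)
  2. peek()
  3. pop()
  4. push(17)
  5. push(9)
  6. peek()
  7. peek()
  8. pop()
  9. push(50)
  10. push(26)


push(18) -> [18]
peek()->18
pop()->18, []
push(17) -> [17]
push(9) -> [17, 9]
peek()->9
peek()->9
pop()->9, [17]
push(50) -> [17, 50]
push(26) -> [17, 50, 26]

Final stack: [17, 50, 26]


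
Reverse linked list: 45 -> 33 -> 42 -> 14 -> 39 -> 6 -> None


Step 1: curr=45, set curr.next=prev(None) | reversed so far: 45
Step 2: curr=33, set curr.next=prev(45) | reversed so far: 33 -> 45
Step 3: curr=42, set curr.next=prev(33) | reversed so far: 42 -> 33 -> 45
Step 4: curr=14, set curr.next=prev(42) | reversed so far: 14 -> 42 -> 33 -> 45
Step 5: curr=39, set curr.next=prev(14) | reversed so far: 39 -> 14 -> 42 -> 33 -> 45
Step 6: curr=6, set curr.next=prev(39) | reversed so far: 6 -> 39 -> 14 -> 42 -> 33 -> 45

6 -> 39 -> 14 -> 42 -> 33 -> 45 -> None


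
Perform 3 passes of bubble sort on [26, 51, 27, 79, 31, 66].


Initial: [26, 51, 27, 79, 31, 66]
Pass 1: [26, 27, 51, 31, 66, 79] (3 swaps)
Pass 2: [26, 27, 31, 51, 66, 79] (1 swaps)
Pass 3: [26, 27, 31, 51, 66, 79] (0 swaps)

After 3 passes: [26, 27, 31, 51, 66, 79]


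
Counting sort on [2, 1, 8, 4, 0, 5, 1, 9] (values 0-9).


Input: [2, 1, 8, 4, 0, 5, 1, 9]
Counts: [1, 2, 1, 0, 1, 1, 0, 0, 1, 1]

Sorted: [0, 1, 1, 2, 4, 5, 8, 9]
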